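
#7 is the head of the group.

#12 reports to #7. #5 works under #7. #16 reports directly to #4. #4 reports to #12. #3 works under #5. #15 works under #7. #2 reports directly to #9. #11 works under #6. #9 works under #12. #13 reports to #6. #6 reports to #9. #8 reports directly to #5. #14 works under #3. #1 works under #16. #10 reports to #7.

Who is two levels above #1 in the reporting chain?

#4

#1 reports to #16, and #16 reports to #4. So #1's skip-level manager is #4.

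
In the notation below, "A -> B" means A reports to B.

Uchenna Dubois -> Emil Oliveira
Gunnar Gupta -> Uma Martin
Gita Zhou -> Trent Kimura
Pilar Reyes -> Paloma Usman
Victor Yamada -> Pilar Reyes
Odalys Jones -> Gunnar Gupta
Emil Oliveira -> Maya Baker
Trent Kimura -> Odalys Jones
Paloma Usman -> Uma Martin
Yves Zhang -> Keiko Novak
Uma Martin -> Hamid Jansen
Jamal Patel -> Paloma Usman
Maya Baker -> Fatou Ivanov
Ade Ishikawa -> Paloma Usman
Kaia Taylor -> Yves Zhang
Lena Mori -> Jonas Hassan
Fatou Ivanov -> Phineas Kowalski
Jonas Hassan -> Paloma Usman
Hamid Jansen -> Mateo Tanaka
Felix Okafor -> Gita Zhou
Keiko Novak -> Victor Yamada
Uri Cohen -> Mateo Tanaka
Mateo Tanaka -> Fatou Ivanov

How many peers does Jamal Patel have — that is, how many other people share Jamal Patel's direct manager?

Jamal Patel reports to Paloma Usman. Paloma Usman's other direct reports are Pilar Reyes, Ade Ishikawa, Jonas Hassan — 3 peers.

3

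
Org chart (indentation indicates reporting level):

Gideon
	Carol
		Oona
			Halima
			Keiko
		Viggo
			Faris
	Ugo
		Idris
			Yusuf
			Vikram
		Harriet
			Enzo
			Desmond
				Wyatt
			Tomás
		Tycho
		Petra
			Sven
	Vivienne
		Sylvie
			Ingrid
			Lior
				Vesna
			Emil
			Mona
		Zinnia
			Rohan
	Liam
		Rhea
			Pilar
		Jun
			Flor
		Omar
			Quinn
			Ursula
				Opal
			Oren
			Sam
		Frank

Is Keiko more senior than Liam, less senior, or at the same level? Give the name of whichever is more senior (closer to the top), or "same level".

Liam

Keiko is 3 levels below Gideon; Liam is 1. Liam is higher.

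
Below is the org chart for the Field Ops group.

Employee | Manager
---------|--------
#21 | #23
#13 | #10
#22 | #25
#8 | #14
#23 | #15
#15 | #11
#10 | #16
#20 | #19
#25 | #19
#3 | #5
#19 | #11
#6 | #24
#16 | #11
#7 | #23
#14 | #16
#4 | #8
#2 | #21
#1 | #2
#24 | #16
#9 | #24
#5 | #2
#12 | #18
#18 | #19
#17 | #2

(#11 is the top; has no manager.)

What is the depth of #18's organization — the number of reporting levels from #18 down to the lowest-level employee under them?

1

The longest chain under #18 runs #18 → #12, which is 1 level below #18.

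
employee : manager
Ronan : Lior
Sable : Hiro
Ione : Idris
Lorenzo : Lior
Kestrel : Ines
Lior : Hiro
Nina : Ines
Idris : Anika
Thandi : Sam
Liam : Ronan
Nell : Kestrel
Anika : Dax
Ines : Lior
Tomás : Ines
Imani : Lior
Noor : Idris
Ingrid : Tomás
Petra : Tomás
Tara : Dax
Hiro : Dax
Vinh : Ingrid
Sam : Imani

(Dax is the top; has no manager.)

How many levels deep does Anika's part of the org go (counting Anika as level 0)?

2

The longest chain under Anika runs Anika → Idris → Ione, which is 2 levels below Anika.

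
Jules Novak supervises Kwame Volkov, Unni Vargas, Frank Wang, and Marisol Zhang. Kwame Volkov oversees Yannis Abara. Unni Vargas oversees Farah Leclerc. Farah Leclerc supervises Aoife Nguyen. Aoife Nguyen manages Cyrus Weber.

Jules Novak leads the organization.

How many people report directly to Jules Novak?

Jules Novak directly manages Kwame Volkov, Unni Vargas, Frank Wang, Marisol Zhang. That is 4 direct reports.

4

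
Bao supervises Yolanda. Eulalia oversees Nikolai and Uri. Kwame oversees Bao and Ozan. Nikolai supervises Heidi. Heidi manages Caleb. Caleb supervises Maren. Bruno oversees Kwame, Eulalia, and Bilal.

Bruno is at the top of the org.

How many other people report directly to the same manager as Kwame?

2

Kwame reports to Bruno. Bruno's other direct reports are Eulalia, Bilal — 2 peers.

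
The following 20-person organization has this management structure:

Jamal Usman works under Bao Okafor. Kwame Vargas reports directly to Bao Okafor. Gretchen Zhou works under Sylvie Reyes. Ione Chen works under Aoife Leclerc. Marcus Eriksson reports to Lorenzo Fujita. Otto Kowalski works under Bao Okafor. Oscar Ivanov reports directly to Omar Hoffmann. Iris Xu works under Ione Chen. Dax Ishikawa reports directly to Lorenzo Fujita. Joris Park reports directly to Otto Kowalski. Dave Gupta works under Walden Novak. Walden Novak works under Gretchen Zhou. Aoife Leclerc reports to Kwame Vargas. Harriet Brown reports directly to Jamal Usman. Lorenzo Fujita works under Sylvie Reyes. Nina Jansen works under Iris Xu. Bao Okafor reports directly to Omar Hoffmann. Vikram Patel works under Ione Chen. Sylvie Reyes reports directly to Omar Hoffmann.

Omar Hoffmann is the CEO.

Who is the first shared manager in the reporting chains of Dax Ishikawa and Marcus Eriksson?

Dax Ishikawa's chain of managers is Lorenzo Fujita, Sylvie Reyes, Omar Hoffmann. Marcus Eriksson's chain of managers is Lorenzo Fujita, Sylvie Reyes, Omar Hoffmann. The first manager that appears in both chains is Lorenzo Fujita.

Lorenzo Fujita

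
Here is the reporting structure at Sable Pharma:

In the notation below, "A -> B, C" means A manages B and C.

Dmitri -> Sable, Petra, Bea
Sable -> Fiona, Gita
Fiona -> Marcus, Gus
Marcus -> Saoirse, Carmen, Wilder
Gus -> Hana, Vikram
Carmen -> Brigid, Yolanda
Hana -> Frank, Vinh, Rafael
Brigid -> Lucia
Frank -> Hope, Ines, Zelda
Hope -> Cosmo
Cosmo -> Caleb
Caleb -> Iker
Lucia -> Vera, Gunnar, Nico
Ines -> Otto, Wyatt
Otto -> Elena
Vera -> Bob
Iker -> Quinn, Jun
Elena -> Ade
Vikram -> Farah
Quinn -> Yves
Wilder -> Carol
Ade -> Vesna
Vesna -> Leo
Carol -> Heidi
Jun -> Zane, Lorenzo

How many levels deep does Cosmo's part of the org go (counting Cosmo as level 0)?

4

The longest chain under Cosmo runs Cosmo → Caleb → Iker → Jun → Lorenzo, which is 4 levels below Cosmo.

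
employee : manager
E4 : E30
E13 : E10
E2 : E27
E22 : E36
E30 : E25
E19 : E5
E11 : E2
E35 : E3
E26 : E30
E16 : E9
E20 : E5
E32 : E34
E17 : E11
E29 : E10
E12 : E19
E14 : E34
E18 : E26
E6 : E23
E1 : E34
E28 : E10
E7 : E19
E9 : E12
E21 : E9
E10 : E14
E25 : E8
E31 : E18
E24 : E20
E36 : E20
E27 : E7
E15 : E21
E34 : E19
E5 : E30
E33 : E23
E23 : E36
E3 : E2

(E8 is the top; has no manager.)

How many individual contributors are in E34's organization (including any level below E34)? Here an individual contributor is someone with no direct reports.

The people in E34's organization with no one reporting to them are E32, E28, E29, E13, E1. That is 5.

5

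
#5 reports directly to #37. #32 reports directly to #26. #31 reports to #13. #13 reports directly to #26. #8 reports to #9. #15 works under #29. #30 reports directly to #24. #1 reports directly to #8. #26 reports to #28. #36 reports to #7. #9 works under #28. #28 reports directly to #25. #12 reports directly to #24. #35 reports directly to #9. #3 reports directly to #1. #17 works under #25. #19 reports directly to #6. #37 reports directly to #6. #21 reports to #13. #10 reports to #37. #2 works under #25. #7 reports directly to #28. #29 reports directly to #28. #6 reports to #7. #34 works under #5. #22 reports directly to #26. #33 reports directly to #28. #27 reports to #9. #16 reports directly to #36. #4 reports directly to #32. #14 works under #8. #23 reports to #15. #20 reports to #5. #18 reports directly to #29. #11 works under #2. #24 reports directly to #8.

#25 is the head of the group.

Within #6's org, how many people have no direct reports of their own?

4

The people in #6's organization with no one reporting to them are #19, #10, #20, #34. That is 4.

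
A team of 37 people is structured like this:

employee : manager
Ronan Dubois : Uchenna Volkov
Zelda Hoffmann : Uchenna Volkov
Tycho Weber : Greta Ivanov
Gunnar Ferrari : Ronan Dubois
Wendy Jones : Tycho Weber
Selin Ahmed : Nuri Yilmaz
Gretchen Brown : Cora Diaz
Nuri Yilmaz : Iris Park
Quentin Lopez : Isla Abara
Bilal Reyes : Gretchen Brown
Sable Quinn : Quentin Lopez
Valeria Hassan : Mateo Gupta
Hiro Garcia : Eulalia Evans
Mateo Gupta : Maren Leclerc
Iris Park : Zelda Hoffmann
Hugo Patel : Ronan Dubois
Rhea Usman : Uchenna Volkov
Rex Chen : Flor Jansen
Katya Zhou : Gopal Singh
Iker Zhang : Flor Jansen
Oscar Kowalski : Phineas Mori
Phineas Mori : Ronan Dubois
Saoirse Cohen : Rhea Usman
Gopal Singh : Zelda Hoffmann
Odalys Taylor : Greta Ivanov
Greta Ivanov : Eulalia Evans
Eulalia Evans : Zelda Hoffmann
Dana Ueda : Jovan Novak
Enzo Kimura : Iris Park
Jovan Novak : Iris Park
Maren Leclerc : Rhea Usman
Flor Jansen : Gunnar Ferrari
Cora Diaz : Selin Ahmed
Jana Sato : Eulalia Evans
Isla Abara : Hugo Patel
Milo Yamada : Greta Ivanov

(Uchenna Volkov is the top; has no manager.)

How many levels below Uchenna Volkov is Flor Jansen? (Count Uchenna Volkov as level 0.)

Chain from Flor Jansen up to Uchenna Volkov: Flor Jansen → Gunnar Ferrari → Ronan Dubois → Uchenna Volkov. That is 3 steps up, so Flor Jansen is 3 levels below Uchenna Volkov.

3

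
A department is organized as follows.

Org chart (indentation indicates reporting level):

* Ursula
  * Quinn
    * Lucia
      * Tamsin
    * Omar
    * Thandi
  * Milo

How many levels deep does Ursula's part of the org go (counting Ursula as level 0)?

The longest chain under Ursula runs Ursula → Quinn → Lucia → Tamsin, which is 3 levels below Ursula.

3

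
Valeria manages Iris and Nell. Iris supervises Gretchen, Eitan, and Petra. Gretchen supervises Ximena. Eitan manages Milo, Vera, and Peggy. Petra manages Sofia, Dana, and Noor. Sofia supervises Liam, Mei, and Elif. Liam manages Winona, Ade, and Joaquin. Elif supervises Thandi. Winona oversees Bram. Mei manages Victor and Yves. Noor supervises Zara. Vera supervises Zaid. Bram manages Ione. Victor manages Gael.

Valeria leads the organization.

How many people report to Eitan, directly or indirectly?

Eitan directly manages Vera, Milo, Peggy. Under Vera: Zaid (1). Milo has no reports. Peggy has no reports. So Eitan's organization is 3 direct reports plus everyone under them: 2 + 1 + 1 = 4.

4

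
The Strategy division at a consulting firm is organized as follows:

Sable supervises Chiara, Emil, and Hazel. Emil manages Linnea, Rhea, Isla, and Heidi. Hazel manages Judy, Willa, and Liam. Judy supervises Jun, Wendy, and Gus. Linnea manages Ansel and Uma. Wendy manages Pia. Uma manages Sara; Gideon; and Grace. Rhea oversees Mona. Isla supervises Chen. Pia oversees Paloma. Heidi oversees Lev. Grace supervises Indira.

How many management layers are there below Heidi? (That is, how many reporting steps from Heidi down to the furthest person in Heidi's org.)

The longest chain under Heidi runs Heidi → Lev, which is 1 level below Heidi.

1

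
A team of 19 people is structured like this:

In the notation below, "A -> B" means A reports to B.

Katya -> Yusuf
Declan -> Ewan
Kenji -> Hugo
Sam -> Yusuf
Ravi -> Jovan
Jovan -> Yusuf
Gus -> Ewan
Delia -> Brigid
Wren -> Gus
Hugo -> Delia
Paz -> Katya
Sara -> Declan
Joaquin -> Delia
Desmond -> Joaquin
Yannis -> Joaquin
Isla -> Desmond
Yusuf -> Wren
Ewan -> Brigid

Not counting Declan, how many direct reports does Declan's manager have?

1

Declan reports to Ewan. Ewan's other direct reports are Gus — 1 peer.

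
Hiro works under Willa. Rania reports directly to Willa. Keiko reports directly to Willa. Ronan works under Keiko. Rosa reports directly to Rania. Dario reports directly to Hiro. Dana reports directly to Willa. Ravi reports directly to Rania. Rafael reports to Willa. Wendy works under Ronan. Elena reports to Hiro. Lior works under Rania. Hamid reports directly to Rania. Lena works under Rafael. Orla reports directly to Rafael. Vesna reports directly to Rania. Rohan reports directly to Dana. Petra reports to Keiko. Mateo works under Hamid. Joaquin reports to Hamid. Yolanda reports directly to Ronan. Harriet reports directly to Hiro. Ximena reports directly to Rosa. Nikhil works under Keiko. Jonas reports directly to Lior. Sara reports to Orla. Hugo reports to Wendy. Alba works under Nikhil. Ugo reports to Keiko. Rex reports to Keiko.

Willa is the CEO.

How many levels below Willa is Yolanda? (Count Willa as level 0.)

Chain from Yolanda up to Willa: Yolanda → Ronan → Keiko → Willa. That is 3 steps up, so Yolanda is 3 levels below Willa.

3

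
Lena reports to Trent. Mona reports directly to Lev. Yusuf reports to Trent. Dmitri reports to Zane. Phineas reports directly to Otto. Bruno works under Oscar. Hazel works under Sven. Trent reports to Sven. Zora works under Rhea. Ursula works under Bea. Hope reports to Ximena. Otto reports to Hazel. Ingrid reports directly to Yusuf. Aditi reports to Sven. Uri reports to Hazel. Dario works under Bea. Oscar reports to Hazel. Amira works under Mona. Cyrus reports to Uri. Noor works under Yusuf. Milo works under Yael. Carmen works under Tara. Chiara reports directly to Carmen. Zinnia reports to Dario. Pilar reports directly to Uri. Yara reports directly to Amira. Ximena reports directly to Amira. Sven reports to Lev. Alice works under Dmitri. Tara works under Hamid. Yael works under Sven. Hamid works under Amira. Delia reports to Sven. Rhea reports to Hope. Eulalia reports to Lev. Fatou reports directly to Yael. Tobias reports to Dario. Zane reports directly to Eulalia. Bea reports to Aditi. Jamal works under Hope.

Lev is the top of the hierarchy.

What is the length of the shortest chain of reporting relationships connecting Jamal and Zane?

7

Jamal is 5 levels below Lev, and Zane is 2 levels below Lev (their lowest common manager). The shortest path runs up from Jamal to Lev and back down to Zane: 5 + 2 = 7 links.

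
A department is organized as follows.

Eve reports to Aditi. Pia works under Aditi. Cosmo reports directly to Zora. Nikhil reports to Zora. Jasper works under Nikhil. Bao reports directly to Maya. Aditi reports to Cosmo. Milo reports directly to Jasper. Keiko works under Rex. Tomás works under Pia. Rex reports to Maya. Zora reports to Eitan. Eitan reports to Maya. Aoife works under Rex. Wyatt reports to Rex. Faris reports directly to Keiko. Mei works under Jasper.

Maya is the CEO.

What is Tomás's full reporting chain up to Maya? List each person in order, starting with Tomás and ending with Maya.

Tomás reports to Pia. Pia reports to Aditi. Aditi reports to Cosmo. Cosmo reports to Zora. Zora reports to Eitan. Eitan reports to Maya. Maya is at the top.

Tomás -> Pia -> Aditi -> Cosmo -> Zora -> Eitan -> Maya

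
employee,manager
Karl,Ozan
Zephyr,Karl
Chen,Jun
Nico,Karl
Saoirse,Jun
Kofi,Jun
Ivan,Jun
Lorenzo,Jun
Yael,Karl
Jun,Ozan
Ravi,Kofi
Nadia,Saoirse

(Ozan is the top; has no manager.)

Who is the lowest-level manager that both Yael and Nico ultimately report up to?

Karl

Yael's chain of managers is Karl, Ozan. Nico's chain of managers is Karl, Ozan. The first manager that appears in both chains is Karl.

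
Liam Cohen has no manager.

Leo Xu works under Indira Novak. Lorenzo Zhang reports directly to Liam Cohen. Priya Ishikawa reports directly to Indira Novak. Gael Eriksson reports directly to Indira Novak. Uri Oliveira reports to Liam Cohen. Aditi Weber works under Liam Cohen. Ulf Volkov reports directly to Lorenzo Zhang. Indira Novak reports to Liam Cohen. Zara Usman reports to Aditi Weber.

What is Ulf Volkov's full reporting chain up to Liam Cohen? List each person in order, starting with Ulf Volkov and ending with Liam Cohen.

Ulf Volkov -> Lorenzo Zhang -> Liam Cohen

Ulf Volkov reports to Lorenzo Zhang. Lorenzo Zhang reports to Liam Cohen. Liam Cohen is at the top.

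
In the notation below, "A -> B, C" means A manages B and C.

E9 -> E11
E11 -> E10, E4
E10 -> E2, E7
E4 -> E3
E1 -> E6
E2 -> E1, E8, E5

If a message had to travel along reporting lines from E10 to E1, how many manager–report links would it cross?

E1 is in E10's organization: the chain from E1 up to E10 is E1 → E2 → E10, which is 2 links.

2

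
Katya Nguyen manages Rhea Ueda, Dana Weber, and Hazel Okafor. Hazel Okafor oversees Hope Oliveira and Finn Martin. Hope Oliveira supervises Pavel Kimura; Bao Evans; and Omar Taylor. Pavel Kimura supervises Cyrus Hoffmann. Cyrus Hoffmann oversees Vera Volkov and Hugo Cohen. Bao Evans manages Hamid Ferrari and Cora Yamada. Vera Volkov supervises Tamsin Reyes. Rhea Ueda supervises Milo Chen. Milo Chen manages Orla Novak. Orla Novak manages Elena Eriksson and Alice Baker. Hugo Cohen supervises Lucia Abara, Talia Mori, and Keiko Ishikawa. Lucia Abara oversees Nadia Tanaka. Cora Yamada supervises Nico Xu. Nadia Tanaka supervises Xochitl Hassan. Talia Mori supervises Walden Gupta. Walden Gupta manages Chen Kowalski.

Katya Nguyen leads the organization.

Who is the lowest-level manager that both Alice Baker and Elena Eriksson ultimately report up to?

Orla Novak

Alice Baker's chain of managers is Orla Novak, Milo Chen, Rhea Ueda, Katya Nguyen. Elena Eriksson's chain of managers is Orla Novak, Milo Chen, Rhea Ueda, Katya Nguyen. The first manager that appears in both chains is Orla Novak.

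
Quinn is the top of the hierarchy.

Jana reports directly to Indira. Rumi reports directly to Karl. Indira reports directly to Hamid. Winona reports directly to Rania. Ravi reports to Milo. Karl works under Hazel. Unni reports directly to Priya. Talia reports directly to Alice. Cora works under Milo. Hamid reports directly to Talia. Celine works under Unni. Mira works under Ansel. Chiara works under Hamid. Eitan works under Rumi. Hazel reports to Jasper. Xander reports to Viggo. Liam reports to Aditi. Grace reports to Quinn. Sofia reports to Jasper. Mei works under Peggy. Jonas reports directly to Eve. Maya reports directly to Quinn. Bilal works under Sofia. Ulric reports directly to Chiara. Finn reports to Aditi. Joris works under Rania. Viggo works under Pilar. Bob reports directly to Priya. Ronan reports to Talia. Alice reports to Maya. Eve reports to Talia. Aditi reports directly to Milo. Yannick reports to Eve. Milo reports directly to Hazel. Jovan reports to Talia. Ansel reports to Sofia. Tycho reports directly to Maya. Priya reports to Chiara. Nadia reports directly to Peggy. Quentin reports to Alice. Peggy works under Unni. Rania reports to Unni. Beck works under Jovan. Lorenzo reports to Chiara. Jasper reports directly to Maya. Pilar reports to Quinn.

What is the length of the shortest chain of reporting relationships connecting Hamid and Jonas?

Hamid is 1 level below Talia, and Jonas is 2 levels below Talia (their lowest common manager). The shortest path runs up from Hamid to Talia and back down to Jonas: 1 + 2 = 3 links.

3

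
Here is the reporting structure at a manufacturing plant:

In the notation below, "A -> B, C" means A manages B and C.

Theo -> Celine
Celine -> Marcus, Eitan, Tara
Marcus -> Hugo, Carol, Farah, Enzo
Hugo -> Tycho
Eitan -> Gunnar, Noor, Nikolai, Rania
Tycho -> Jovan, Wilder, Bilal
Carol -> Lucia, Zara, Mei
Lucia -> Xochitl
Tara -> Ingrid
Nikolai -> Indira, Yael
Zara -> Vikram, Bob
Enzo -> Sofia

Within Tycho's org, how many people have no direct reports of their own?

3

The people in Tycho's organization with no one reporting to them are Bilal, Wilder, Jovan. That is 3.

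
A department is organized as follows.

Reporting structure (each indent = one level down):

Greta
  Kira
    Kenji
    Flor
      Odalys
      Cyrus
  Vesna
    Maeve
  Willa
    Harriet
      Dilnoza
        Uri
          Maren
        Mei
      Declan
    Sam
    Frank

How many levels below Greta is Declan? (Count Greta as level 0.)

3

Chain from Declan up to Greta: Declan → Harriet → Willa → Greta. That is 3 steps up, so Declan is 3 levels below Greta.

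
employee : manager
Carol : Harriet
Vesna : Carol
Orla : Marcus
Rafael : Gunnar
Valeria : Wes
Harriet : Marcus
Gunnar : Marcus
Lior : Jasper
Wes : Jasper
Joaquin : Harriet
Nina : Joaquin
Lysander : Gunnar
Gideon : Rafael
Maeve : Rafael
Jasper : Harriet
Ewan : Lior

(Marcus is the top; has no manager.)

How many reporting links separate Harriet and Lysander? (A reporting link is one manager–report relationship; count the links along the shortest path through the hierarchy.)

Harriet is 1 level below Marcus, and Lysander is 2 levels below Marcus (their lowest common manager). The shortest path runs up from Harriet to Marcus and back down to Lysander: 1 + 2 = 3 links.

3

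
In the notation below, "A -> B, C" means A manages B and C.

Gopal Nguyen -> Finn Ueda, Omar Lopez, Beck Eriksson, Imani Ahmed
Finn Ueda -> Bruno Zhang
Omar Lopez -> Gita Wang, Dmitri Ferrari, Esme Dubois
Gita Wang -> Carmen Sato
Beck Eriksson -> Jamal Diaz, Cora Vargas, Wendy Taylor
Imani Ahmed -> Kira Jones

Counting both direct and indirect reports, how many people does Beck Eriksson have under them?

Beck Eriksson directly manages Jamal Diaz, Cora Vargas, Wendy Taylor. Jamal Diaz has no reports. Cora Vargas has no reports. Wendy Taylor has no reports. So Beck Eriksson's organization is 3 direct reports plus everyone under them: 1 + 1 + 1 = 3.

3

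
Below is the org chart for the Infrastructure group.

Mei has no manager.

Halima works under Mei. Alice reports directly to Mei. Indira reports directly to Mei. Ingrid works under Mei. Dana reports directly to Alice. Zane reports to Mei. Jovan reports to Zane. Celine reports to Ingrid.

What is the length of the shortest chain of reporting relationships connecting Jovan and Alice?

3

Jovan is 2 levels below Mei, and Alice is 1 level below Mei (their lowest common manager). The shortest path runs up from Jovan to Mei and back down to Alice: 2 + 1 = 3 links.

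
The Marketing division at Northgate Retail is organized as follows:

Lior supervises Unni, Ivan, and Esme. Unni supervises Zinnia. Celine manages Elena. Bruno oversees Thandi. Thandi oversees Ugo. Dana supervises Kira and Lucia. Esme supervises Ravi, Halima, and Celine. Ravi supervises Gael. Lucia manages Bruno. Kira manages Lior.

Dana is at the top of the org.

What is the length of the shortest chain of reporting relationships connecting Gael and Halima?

3

Gael is 2 levels below Esme, and Halima is 1 level below Esme (their lowest common manager). The shortest path runs up from Gael to Esme and back down to Halima: 2 + 1 = 3 links.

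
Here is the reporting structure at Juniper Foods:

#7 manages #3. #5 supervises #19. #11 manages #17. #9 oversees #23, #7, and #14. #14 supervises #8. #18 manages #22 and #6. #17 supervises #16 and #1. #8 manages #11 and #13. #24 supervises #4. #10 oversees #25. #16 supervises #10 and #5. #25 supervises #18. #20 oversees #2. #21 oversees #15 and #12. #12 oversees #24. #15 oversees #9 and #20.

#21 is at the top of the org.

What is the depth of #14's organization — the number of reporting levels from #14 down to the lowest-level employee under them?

The longest chain under #14 runs #14 → #8 → #11 → #17 → #16 → #10 → #25 → #18 → #6, which is 8 levels below #14.

8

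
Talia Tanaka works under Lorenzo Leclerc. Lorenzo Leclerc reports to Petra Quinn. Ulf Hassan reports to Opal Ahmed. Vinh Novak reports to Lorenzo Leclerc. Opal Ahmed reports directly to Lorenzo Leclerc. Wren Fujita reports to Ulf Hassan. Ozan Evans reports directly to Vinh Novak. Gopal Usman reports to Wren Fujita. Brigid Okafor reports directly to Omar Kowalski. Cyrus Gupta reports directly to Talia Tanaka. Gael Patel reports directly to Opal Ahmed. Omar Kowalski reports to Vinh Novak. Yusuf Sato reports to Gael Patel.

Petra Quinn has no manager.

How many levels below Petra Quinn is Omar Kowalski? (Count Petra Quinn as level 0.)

3

Chain from Omar Kowalski up to Petra Quinn: Omar Kowalski → Vinh Novak → Lorenzo Leclerc → Petra Quinn. That is 3 steps up, so Omar Kowalski is 3 levels below Petra Quinn.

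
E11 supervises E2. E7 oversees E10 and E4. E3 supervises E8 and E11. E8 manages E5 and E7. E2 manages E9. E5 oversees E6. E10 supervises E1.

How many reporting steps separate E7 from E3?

2

Chain from E7 up to E3: E7 → E8 → E3. That is 2 steps up, so E7 is 2 levels below E3.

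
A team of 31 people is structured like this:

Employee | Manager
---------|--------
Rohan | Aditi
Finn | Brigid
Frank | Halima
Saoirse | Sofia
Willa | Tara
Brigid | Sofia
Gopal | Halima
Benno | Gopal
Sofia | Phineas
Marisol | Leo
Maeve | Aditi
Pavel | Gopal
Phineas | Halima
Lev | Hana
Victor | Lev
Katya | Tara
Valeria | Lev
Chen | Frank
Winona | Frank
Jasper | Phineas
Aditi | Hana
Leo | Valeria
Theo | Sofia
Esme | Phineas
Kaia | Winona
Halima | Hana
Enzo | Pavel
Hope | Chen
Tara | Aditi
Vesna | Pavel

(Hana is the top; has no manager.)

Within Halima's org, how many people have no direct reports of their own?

10

The people in Halima's organization with no one reporting to them are Hope, Kaia, Benno, Enzo, Vesna, Jasper, Esme, Saoirse, Theo, Finn. That is 10.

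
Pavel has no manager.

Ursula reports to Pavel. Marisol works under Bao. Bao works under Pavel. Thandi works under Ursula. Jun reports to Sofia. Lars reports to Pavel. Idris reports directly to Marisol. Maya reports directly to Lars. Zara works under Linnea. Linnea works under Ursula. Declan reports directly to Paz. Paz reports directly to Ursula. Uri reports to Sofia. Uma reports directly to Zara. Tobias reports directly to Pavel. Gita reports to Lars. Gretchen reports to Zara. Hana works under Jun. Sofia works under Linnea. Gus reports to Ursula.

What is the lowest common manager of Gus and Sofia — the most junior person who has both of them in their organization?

Ursula

Gus's chain of managers is Ursula, Pavel. Sofia's chain of managers is Linnea, Ursula, Pavel. The first manager that appears in both chains is Ursula.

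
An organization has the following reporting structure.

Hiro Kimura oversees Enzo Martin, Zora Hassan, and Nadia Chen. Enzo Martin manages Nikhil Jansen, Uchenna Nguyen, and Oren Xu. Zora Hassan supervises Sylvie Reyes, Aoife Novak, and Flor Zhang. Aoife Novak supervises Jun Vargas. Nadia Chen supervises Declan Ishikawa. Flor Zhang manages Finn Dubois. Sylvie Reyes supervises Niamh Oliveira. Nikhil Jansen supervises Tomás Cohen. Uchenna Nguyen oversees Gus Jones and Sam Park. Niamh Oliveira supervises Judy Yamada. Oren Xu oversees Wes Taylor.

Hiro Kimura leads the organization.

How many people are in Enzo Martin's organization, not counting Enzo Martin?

7

Enzo Martin directly manages Nikhil Jansen, Uchenna Nguyen, Oren Xu. Under Nikhil Jansen: Tomás Cohen (1). Under Uchenna Nguyen: Sam Park, Gus Jones (2). Under Oren Xu: Wes Taylor (1). So Enzo Martin's organization is 3 direct reports plus everyone under them: 2 + 3 + 2 = 7.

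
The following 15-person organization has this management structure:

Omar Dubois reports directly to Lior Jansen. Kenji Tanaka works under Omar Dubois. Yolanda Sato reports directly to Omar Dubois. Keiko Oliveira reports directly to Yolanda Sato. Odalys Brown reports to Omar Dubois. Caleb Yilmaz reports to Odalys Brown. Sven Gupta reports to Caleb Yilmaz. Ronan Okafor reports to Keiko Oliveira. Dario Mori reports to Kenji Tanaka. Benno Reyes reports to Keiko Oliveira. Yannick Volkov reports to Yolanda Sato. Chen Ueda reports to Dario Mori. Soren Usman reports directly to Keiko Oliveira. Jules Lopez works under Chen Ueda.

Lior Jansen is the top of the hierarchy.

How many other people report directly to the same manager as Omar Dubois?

0

Omar Dubois reports to Lior Jansen, and Lior Jansen has no other direct reports. Omar Dubois has 0 peers.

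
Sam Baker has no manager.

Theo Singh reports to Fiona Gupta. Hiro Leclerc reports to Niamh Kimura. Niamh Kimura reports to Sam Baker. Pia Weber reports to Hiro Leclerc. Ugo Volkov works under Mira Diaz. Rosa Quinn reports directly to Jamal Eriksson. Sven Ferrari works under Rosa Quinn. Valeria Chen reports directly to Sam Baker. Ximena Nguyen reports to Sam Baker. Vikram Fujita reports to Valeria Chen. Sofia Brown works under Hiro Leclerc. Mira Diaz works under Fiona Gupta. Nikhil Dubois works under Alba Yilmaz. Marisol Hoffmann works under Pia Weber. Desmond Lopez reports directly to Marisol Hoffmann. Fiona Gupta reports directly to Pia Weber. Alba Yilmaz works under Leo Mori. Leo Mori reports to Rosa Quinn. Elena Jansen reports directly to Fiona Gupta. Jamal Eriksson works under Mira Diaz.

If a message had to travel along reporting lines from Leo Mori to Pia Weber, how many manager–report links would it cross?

Leo Mori is in Pia Weber's organization: the chain from Leo Mori up to Pia Weber is Leo Mori → Rosa Quinn → Jamal Eriksson → Mira Diaz → Fiona Gupta → Pia Weber, which is 5 links.

5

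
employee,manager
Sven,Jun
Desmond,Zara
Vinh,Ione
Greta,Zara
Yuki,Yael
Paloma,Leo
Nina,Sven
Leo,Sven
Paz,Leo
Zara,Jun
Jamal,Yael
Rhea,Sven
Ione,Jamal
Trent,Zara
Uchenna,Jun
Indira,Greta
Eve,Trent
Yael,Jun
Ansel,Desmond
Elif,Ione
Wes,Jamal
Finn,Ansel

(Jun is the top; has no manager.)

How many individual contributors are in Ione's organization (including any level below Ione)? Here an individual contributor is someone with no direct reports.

2

The people in Ione's organization with no one reporting to them are Elif, Vinh. That is 2.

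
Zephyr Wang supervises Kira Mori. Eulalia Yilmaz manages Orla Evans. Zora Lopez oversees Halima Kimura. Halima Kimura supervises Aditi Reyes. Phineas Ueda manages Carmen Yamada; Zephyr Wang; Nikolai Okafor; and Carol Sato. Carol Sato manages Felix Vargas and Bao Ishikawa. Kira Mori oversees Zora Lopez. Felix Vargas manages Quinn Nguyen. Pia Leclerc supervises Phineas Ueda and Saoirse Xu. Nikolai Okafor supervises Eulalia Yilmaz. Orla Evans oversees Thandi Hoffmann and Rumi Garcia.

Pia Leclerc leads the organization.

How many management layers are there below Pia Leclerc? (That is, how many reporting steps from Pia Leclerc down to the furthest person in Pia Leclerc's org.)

The longest chain under Pia Leclerc runs Pia Leclerc → Phineas Ueda → Zephyr Wang → Kira Mori → Zora Lopez → Halima Kimura → Aditi Reyes, which is 6 levels below Pia Leclerc.

6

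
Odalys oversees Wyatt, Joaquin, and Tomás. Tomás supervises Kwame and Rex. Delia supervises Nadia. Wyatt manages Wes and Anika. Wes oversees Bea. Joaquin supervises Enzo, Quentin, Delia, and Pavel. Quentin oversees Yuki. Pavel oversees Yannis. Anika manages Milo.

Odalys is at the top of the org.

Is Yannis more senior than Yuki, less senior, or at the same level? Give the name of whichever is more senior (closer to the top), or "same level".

same level

Both Yannis and Yuki are 3 levels below Odalys.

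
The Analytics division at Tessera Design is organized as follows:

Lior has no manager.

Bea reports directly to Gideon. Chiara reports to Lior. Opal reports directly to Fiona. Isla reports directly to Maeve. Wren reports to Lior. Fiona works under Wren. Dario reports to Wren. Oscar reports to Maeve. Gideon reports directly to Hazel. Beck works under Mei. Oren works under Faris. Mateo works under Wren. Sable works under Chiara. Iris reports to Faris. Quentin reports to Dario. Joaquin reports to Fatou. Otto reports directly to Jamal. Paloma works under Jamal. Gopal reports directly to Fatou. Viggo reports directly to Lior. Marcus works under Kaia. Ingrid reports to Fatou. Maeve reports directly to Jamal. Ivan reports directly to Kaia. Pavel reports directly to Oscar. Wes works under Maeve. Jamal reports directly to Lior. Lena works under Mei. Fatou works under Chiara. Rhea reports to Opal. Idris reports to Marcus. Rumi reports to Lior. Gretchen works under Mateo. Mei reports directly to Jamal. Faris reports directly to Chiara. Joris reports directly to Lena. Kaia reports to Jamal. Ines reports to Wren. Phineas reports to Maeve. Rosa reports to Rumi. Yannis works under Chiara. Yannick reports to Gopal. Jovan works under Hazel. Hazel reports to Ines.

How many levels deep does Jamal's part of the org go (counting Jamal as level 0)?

3

The longest chain under Jamal runs Jamal → Maeve → Oscar → Pavel, which is 3 levels below Jamal.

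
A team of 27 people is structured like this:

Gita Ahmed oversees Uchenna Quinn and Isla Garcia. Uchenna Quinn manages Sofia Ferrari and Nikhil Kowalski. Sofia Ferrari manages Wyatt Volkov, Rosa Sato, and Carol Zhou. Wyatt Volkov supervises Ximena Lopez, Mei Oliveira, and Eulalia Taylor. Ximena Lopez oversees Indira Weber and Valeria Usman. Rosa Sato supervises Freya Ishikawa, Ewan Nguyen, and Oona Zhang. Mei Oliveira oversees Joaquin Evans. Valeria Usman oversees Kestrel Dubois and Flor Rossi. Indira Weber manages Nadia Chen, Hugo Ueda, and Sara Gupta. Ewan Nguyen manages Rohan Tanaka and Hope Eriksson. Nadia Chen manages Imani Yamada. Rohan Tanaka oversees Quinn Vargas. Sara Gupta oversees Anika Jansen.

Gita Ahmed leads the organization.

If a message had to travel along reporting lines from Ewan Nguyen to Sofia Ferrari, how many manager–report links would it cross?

Ewan Nguyen is in Sofia Ferrari's organization: the chain from Ewan Nguyen up to Sofia Ferrari is Ewan Nguyen → Rosa Sato → Sofia Ferrari, which is 2 links.

2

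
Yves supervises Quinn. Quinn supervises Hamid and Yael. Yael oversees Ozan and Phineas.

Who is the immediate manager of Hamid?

Hamid reports directly to Quinn.

Quinn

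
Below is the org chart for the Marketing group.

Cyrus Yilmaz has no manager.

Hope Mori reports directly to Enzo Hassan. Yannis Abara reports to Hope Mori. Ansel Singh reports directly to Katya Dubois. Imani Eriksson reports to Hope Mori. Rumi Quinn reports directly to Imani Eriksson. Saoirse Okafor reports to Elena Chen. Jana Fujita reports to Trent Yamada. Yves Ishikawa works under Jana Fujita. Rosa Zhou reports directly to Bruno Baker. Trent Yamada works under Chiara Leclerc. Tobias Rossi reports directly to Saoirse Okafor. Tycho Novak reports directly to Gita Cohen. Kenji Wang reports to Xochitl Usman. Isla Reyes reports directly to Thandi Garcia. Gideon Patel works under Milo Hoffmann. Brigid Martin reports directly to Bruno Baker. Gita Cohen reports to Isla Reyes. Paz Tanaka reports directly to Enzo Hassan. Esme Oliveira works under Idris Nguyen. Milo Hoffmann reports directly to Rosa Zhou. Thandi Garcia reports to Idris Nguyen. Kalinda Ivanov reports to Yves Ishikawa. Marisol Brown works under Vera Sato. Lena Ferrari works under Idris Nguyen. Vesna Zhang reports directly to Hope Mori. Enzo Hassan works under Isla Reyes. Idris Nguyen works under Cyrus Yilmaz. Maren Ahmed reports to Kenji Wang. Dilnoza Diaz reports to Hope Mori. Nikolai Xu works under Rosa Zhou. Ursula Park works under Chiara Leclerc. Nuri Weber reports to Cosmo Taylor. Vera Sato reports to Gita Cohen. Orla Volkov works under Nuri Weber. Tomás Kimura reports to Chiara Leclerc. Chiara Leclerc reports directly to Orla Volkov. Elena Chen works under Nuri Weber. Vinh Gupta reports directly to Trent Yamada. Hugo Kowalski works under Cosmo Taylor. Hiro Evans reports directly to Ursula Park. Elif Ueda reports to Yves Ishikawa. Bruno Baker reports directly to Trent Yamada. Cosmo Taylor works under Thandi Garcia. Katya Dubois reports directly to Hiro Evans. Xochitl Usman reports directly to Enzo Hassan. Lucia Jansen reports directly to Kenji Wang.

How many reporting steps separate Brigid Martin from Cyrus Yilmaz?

Chain from Brigid Martin up to Cyrus Yilmaz: Brigid Martin → Bruno Baker → Trent Yamada → Chiara Leclerc → Orla Volkov → Nuri Weber → Cosmo Taylor → Thandi Garcia → Idris Nguyen → Cyrus Yilmaz. That is 9 steps up, so Brigid Martin is 9 levels below Cyrus Yilmaz.

9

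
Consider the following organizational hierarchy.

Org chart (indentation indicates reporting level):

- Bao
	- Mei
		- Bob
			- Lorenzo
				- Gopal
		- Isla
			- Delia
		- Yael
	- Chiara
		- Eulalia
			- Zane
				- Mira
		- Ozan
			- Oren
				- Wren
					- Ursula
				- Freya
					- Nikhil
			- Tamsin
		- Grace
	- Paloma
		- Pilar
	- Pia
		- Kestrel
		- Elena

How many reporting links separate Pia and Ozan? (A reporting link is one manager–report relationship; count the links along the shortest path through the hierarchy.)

3

Pia is 1 level below Bao, and Ozan is 2 levels below Bao (their lowest common manager). The shortest path runs up from Pia to Bao and back down to Ozan: 1 + 2 = 3 links.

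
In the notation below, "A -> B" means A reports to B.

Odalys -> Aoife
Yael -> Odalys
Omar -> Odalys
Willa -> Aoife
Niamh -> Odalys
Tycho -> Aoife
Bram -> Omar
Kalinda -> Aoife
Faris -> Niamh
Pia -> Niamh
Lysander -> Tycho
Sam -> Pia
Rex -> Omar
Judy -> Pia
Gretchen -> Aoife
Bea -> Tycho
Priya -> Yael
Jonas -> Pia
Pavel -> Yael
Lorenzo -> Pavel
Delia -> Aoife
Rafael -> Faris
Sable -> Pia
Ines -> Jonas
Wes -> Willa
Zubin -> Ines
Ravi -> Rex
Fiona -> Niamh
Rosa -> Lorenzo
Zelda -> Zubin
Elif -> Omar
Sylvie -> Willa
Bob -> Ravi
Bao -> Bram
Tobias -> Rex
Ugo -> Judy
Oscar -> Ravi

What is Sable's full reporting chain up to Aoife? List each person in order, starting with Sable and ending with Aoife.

Sable -> Pia -> Niamh -> Odalys -> Aoife

Sable reports to Pia. Pia reports to Niamh. Niamh reports to Odalys. Odalys reports to Aoife. Aoife is at the top.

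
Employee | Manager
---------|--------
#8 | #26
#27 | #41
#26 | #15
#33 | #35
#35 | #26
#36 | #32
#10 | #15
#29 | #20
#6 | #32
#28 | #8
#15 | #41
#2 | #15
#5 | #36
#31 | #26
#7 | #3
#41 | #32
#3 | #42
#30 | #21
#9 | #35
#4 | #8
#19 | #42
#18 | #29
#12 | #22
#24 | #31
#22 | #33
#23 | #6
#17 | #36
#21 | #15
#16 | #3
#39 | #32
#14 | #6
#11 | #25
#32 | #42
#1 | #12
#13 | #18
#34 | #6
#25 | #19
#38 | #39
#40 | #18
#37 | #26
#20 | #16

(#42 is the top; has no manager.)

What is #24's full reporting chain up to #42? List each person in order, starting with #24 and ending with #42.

#24 reports to #31. #31 reports to #26. #26 reports to #15. #15 reports to #41. #41 reports to #32. #32 reports to #42. #42 is at the top.

#24 -> #31 -> #26 -> #15 -> #41 -> #32 -> #42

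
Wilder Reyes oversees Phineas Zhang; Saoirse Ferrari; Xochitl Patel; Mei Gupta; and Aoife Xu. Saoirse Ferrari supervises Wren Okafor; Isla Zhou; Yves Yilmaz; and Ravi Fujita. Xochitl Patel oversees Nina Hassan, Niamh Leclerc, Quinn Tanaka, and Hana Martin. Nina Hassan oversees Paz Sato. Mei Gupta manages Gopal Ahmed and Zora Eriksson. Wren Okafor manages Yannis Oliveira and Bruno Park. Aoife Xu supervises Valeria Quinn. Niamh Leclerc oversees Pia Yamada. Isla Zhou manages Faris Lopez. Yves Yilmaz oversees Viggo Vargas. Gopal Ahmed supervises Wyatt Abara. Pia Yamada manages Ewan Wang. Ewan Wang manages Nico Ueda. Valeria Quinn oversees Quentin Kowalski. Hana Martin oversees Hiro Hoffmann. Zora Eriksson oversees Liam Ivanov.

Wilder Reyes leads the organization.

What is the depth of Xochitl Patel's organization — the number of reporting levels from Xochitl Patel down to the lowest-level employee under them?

The longest chain under Xochitl Patel runs Xochitl Patel → Niamh Leclerc → Pia Yamada → Ewan Wang → Nico Ueda, which is 4 levels below Xochitl Patel.

4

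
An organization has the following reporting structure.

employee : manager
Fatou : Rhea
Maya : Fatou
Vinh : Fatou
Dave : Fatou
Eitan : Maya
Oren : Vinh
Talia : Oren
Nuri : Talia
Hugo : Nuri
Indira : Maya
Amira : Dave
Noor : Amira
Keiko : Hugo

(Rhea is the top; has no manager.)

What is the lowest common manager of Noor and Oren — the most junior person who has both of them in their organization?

Fatou

Noor's chain of managers is Amira, Dave, Fatou, Rhea. Oren's chain of managers is Vinh, Fatou, Rhea. The first manager that appears in both chains is Fatou.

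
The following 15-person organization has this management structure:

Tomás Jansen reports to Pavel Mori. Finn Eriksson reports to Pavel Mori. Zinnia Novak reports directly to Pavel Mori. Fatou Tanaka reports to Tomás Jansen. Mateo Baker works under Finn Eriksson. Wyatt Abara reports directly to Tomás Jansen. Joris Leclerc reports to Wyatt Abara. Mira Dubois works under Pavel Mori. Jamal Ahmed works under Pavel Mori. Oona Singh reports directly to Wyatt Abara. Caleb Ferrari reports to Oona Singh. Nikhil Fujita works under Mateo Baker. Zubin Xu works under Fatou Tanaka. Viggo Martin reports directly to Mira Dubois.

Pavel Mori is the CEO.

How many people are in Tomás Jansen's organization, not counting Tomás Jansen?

6

Tomás Jansen directly manages Fatou Tanaka, Wyatt Abara. Under Fatou Tanaka: Zubin Xu (1). Under Wyatt Abara: Oona Singh, Caleb Ferrari, Joris Leclerc (3). So Tomás Jansen's organization is 2 direct reports plus everyone under them: 2 + 4 = 6.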